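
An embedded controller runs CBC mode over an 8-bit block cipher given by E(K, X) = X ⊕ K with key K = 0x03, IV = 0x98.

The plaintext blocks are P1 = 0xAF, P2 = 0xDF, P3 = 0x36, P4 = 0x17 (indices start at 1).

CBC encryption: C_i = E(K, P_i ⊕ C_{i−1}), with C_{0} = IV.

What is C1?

C1: P1 ⊕ 0x98 = 0x37; E(K, 0x37) = 0x34.

C1 = 0x34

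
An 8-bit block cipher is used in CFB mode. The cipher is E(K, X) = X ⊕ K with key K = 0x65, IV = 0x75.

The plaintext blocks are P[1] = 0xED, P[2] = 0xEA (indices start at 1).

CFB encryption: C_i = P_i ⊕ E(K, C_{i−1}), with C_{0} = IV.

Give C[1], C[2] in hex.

C[1] = 0xFD, C[2] = 0x72

C[1]: E(K, 0x75) = 0x10; 0xED ⊕ 0x10 = 0xFD.
C[2]: E(K, 0xFD) = 0x98; 0xEA ⊕ 0x98 = 0x72.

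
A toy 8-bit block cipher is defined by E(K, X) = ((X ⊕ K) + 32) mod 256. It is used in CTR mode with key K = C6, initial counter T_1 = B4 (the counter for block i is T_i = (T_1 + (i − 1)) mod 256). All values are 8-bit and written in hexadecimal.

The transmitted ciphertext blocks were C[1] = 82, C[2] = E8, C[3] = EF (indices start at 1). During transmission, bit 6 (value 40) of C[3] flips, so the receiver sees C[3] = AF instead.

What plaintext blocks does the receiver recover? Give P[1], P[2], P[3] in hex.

P[1] = 26, P[2] = 4D, P[3] = 0D

CTR decryption: S_i = E(K, T_i) where T_i is the counter for block i; P_i = C_i ⊕ S_i.
Only C[3] changed, to AF. In CTR, a change in C_i flips the same bit in P_i only; the keystream is unaffected. Decrypting the received ciphertext:
P[1]: T = B4, S = E(K, T) = A4; 82 ⊕ A4 = 26.
P[2]: T = B5, S = E(K, T) = A5; E8 ⊕ A5 = 4D.
P[3]: T = B6, S = E(K, T) = A2; AF ⊕ A2 = 0D.
Blocks that differ from the original plaintext: P[3].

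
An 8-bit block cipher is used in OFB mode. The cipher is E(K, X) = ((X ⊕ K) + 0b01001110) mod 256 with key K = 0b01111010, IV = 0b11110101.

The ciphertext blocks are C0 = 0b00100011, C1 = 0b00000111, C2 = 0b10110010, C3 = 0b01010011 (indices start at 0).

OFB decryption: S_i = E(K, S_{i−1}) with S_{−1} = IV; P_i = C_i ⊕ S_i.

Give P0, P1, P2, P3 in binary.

P0: S = E(K, 0b11110101) = 0b11011101; 0b00100011 ⊕ 0b11011101 = 0b11111110.
P1: S = E(K, 0b11011101) = 0b11110101; 0b00000111 ⊕ 0b11110101 = 0b11110010.
P2: S = E(K, 0b11110101) = 0b11011101; 0b10110010 ⊕ 0b11011101 = 0b01101111.
P3: S = E(K, 0b11011101) = 0b11110101; 0b01010011 ⊕ 0b11110101 = 0b10100110.

P0 = 0b11111110, P1 = 0b11110010, P2 = 0b01101111, P3 = 0b10100110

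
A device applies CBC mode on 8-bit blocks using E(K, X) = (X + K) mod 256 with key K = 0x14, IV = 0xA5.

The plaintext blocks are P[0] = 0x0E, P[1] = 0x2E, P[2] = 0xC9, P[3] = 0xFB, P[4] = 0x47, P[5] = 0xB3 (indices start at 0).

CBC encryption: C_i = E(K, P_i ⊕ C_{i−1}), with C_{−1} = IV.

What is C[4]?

C[0]: P[0] ⊕ 0xA5 = 0xAB; E(K, 0xAB) = 0xBF.
C[1]: P[1] ⊕ 0xBF = 0x91; E(K, 0x91) = 0xA5.
C[2]: P[2] ⊕ 0xA5 = 0x6C; E(K, 0x6C) = 0x80.
C[3]: P[3] ⊕ 0x80 = 0x7B; E(K, 0x7B) = 0x8F.
C[4]: P[4] ⊕ 0x8F = 0xC8; E(K, 0xC8) = 0xDC.

C[4] = 0xDC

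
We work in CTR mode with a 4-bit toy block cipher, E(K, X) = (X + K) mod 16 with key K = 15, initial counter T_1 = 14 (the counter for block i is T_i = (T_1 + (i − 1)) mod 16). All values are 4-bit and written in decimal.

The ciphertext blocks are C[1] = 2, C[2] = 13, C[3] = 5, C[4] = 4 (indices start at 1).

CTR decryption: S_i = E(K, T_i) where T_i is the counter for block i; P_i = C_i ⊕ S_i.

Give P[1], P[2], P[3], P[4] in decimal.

P[1] = 15, P[2] = 3, P[3] = 10, P[4] = 4

P[1]: T = 14, S = E(K, T) = 13; 2 ⊕ 13 = 15.
P[2]: T = 15, S = E(K, T) = 14; 13 ⊕ 14 = 3.
P[3]: T = 0, S = E(K, T) = 15; 5 ⊕ 15 = 10.
P[4]: T = 1, S = E(K, T) = 0; 4 ⊕ 0 = 4.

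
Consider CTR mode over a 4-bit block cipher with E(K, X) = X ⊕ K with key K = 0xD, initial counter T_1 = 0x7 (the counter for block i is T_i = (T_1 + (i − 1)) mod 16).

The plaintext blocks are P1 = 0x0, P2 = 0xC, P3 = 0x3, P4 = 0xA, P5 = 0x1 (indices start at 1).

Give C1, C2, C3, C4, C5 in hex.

C1 = 0xA, C2 = 0x9, C3 = 0x7, C4 = 0xD, C5 = 0x7

CTR encryption: S_i = E(K, T_i) where T_i is the counter for block i; C_i = P_i ⊕ S_i.
C1: T = 0x7, S = E(K, T) = 0xA; 0x0 ⊕ 0xA = 0xA.
C2: T = 0x8, S = E(K, T) = 0x5; 0xC ⊕ 0x5 = 0x9.
C3: T = 0x9, S = E(K, T) = 0x4; 0x3 ⊕ 0x4 = 0x7.
C4: T = 0xA, S = E(K, T) = 0x7; 0xA ⊕ 0x7 = 0xD.
C5: T = 0xB, S = E(K, T) = 0x6; 0x1 ⊕ 0x6 = 0x7.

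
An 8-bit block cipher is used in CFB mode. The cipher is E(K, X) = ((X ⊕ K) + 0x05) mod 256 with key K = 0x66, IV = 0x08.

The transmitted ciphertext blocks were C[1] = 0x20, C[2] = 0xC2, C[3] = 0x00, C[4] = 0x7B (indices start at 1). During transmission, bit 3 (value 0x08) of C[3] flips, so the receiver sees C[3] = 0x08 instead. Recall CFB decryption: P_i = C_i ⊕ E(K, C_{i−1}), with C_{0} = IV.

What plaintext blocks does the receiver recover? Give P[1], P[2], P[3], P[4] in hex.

P[1] = 0x53, P[2] = 0x89, P[3] = 0xA1, P[4] = 0x08

Only C[3] changed, to 0x08. In CFB, a change in C_i flips the same bit in P_i and garbles P_{i+1}. Decrypting the received ciphertext:
P[1]: E(K, 0x08) = 0x73; 0x20 ⊕ 0x73 = 0x53.
P[2]: E(K, 0x20) = 0x4B; 0xC2 ⊕ 0x4B = 0x89.
P[3]: E(K, 0xC2) = 0xA9; 0x08 ⊕ 0xA9 = 0xA1.
P[4]: E(K, 0x08) = 0x73; 0x7B ⊕ 0x73 = 0x08.
Blocks that differ from the original plaintext: P[3], P[4].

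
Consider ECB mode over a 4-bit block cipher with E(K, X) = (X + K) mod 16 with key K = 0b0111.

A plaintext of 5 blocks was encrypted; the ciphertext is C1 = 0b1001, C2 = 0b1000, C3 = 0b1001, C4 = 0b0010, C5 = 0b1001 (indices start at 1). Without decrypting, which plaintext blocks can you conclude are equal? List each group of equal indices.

ECB encrypts each block independently with the same key, so equal ciphertext blocks imply equal plaintext blocks.
C1 = C3 = C5 = 0b1001, so P1 = P3 = P5.

P1 = P3 = P5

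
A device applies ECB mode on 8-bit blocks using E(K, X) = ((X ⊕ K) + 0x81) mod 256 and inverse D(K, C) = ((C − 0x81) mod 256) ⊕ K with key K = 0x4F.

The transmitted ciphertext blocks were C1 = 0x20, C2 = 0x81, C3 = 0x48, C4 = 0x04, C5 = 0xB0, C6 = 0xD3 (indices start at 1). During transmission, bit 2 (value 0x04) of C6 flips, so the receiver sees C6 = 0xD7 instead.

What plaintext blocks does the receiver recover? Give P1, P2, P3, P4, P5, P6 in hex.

P1 = 0xD0, P2 = 0x4F, P3 = 0x88, P4 = 0xCC, P5 = 0x60, P6 = 0x19

ECB decryption: P_i = D(K, C_i).
Only C6 changed, to 0xD7. In ECB, a change in C_i affects only P_i. Decrypting the received ciphertext:
P1: D(K, 0x20) = 0xD0.
P2: D(K, 0x81) = 0x4F.
P3: D(K, 0x48) = 0x88.
P4: D(K, 0x04) = 0xCC.
P5: D(K, 0xB0) = 0x60.
P6: D(K, 0xD7) = 0x19.
Blocks that differ from the original plaintext: P6.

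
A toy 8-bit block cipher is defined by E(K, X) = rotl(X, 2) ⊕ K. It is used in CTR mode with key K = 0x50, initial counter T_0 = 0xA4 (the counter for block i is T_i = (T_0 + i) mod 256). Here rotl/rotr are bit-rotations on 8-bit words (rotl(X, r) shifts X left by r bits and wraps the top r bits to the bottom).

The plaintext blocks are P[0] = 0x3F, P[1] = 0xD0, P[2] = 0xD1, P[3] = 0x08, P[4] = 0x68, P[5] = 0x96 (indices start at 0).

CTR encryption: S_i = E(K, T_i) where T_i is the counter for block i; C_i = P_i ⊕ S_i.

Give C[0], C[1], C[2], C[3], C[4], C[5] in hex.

C[0] = 0xFD, C[1] = 0x16, C[2] = 0x1B, C[3] = 0xC6, C[4] = 0x9A, C[5] = 0x60

C[0]: T = 0xA4, S = E(K, T) = 0xC2; 0x3F ⊕ 0xC2 = 0xFD.
C[1]: T = 0xA5, S = E(K, T) = 0xC6; 0xD0 ⊕ 0xC6 = 0x16.
C[2]: T = 0xA6, S = E(K, T) = 0xCA; 0xD1 ⊕ 0xCA = 0x1B.
C[3]: T = 0xA7, S = E(K, T) = 0xCE; 0x08 ⊕ 0xCE = 0xC6.
C[4]: T = 0xA8, S = E(K, T) = 0xF2; 0x68 ⊕ 0xF2 = 0x9A.
C[5]: T = 0xA9, S = E(K, T) = 0xF6; 0x96 ⊕ 0xF6 = 0x60.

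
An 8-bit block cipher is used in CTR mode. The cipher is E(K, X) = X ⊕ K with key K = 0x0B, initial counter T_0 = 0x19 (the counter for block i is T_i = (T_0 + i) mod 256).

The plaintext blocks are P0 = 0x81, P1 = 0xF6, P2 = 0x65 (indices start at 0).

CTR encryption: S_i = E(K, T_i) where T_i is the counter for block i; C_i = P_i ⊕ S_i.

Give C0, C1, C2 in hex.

C0 = 0x93, C1 = 0xE7, C2 = 0x75

C0: T = 0x19, S = E(K, T) = 0x12; 0x81 ⊕ 0x12 = 0x93.
C1: T = 0x1A, S = E(K, T) = 0x11; 0xF6 ⊕ 0x11 = 0xE7.
C2: T = 0x1B, S = E(K, T) = 0x10; 0x65 ⊕ 0x10 = 0x75.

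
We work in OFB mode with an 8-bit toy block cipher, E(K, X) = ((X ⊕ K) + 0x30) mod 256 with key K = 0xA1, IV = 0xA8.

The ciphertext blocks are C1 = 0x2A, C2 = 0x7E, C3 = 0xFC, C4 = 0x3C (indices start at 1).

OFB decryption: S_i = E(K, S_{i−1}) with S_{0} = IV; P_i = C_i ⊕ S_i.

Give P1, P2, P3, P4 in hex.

P1 = 0x13, P2 = 0xB6, P3 = 0x65, P4 = 0x54

P1: S = E(K, 0xA8) = 0x39; 0x2A ⊕ 0x39 = 0x13.
P2: S = E(K, 0x39) = 0xC8; 0x7E ⊕ 0xC8 = 0xB6.
P3: S = E(K, 0xC8) = 0x99; 0xFC ⊕ 0x99 = 0x65.
P4: S = E(K, 0x99) = 0x68; 0x3C ⊕ 0x68 = 0x54.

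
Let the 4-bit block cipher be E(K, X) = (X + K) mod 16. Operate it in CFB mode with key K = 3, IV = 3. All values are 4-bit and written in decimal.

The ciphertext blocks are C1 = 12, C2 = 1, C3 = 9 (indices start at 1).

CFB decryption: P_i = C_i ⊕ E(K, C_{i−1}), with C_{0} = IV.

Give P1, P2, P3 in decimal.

P1: E(K, 3) = 6; 12 ⊕ 6 = 10.
P2: E(K, 12) = 15; 1 ⊕ 15 = 14.
P3: E(K, 1) = 4; 9 ⊕ 4 = 13.

P1 = 10, P2 = 14, P3 = 13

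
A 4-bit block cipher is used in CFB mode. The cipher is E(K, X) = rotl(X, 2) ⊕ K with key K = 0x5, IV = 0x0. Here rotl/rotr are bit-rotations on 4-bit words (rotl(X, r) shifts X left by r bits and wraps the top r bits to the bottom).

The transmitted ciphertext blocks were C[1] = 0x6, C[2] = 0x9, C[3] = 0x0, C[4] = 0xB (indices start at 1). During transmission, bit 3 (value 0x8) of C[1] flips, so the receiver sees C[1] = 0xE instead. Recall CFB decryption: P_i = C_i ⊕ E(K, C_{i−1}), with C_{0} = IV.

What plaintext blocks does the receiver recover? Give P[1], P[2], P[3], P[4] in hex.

Only C[1] changed, to 0xE. In CFB, a change in C_i flips the same bit in P_i and garbles P_{i+1}. Decrypting the received ciphertext:
P[1]: E(K, 0x0) = 0x5; 0xE ⊕ 0x5 = 0xB.
P[2]: E(K, 0xE) = 0xE; 0x9 ⊕ 0xE = 0x7.
P[3]: E(K, 0x9) = 0x3; 0x0 ⊕ 0x3 = 0x3.
P[4]: E(K, 0x0) = 0x5; 0xB ⊕ 0x5 = 0xE.
Blocks that differ from the original plaintext: P[1], P[2].

P[1] = 0xB, P[2] = 0x7, P[3] = 0x3, P[4] = 0xE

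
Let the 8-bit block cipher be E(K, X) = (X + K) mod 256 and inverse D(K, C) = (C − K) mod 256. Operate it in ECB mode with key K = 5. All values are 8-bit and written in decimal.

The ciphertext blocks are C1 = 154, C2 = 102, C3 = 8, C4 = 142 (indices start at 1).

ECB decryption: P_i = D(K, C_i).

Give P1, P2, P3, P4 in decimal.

P1: D(K, 154) = 149.
P2: D(K, 102) = 97.
P3: D(K, 8) = 3.
P4: D(K, 142) = 137.

P1 = 149, P2 = 97, P3 = 3, P4 = 137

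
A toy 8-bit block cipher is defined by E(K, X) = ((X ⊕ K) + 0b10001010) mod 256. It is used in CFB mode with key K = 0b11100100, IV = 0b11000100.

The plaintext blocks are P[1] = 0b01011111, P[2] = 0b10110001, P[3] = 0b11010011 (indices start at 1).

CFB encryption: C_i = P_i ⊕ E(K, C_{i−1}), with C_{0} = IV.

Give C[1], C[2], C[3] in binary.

C[1] = 0b11110101, C[2] = 0b00101010, C[3] = 0b10001011

C[1]: E(K, 0b11000100) = 0b10101010; 0b01011111 ⊕ 0b10101010 = 0b11110101.
C[2]: E(K, 0b11110101) = 0b10011011; 0b10110001 ⊕ 0b10011011 = 0b00101010.
C[3]: E(K, 0b00101010) = 0b01011000; 0b11010011 ⊕ 0b01011000 = 0b10001011.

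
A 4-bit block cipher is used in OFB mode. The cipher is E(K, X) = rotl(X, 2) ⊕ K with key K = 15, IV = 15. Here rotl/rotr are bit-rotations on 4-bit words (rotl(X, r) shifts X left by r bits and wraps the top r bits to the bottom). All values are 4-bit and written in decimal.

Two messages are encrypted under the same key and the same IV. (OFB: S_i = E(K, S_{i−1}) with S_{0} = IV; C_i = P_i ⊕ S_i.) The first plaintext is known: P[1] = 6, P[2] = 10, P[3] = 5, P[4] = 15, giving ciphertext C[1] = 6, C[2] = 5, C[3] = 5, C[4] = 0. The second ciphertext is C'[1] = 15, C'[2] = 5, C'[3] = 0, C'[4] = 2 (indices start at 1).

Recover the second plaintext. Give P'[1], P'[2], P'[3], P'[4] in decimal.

In OFB with a reused IV, both messages share the same keystream S_i, so C_i ⊕ C'_i = P_i ⊕ P'_i and thus P'_i = P_i ⊕ C_i ⊕ C'_i.
P'[1]: 6 ⊕ 6 ⊕ 15 = 15.
P'[2]: 10 ⊕ 5 ⊕ 5 = 10.
P'[3]: 5 ⊕ 5 ⊕ 0 = 0.
P'[4]: 15 ⊕ 0 ⊕ 2 = 13.

P'[1] = 15, P'[2] = 10, P'[3] = 0, P'[4] = 13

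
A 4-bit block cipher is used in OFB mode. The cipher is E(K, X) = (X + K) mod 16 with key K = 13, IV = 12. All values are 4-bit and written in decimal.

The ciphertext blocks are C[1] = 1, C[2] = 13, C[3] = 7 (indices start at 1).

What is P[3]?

P[3] = 4

OFB decryption: S_i = E(K, S_{i−1}) with S_{0} = IV; P_i = C_i ⊕ S_i.
P[1]: S = E(K, 12) = 9; 1 ⊕ 9 = 8.
P[2]: S = E(K, 9) = 6; 13 ⊕ 6 = 11.
P[3]: S = E(K, 6) = 3; 7 ⊕ 3 = 4.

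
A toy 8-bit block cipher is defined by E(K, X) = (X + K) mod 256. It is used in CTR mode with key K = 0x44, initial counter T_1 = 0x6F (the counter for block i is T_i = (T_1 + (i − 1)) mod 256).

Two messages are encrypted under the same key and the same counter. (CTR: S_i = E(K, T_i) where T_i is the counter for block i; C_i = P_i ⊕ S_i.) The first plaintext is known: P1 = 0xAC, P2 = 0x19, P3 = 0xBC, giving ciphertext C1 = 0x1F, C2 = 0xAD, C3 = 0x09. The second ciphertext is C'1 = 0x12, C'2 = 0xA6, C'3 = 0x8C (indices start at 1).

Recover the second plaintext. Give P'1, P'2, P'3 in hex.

In CTR with a reused counter, both messages share the same keystream S_i, so C_i ⊕ C'_i = P_i ⊕ P'_i and thus P'_i = P_i ⊕ C_i ⊕ C'_i.
P'1: 0xAC ⊕ 0x1F ⊕ 0x12 = 0xA1.
P'2: 0x19 ⊕ 0xAD ⊕ 0xA6 = 0x12.
P'3: 0xBC ⊕ 0x09 ⊕ 0x8C = 0x39.

P'1 = 0xA1, P'2 = 0x12, P'3 = 0x39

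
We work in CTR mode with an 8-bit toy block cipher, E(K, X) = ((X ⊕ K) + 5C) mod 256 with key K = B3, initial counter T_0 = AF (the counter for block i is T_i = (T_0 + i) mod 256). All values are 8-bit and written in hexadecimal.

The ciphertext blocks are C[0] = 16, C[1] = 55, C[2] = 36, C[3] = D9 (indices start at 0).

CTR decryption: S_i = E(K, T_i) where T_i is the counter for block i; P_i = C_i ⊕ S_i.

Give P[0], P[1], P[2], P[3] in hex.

P[0] = 6E, P[1] = 0A, P[2] = 68, P[3] = 84

P[0]: T = AF, S = E(K, T) = 78; 16 ⊕ 78 = 6E.
P[1]: T = B0, S = E(K, T) = 5F; 55 ⊕ 5F = 0A.
P[2]: T = B1, S = E(K, T) = 5E; 36 ⊕ 5E = 68.
P[3]: T = B2, S = E(K, T) = 5D; D9 ⊕ 5D = 84.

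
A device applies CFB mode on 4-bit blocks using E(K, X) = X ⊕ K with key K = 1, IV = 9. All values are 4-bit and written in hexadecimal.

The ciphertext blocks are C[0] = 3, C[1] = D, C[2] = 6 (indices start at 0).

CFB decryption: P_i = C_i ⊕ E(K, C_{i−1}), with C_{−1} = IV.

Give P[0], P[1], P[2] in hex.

P[0] = B, P[1] = F, P[2] = A

P[0]: E(K, 9) = 8; 3 ⊕ 8 = B.
P[1]: E(K, 3) = 2; D ⊕ 2 = F.
P[2]: E(K, D) = C; 6 ⊕ C = A.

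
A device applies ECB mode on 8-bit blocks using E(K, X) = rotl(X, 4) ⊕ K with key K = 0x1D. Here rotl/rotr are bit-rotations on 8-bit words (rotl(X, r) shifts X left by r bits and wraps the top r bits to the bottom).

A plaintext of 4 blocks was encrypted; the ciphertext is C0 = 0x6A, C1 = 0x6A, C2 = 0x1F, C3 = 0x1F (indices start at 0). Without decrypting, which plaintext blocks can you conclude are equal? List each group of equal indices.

P0 = P1; P2 = P3

ECB encrypts each block independently with the same key, so equal ciphertext blocks imply equal plaintext blocks.
C0 = C1 = 0x6A, so P0 = P1.
C2 = C3 = 0x1F, so P2 = P3.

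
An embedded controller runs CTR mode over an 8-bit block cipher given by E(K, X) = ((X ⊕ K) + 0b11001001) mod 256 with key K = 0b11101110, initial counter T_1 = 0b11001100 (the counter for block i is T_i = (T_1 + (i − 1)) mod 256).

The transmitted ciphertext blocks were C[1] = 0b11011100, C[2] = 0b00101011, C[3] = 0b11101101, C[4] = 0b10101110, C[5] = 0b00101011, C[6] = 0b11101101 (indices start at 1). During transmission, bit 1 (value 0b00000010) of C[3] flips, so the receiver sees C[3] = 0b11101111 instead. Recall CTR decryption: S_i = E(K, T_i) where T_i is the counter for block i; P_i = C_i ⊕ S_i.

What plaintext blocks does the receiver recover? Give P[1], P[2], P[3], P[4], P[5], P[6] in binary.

P[1] = 0b00110111, P[2] = 0b11000111, P[3] = 0b00000110, P[4] = 0b01000100, P[5] = 0b00101100, P[6] = 0b11100101

Only C[3] changed, to 0b11101111. In CTR, a change in C_i flips the same bit in P_i only; the keystream is unaffected. Decrypting the received ciphertext:
P[1]: T = 0b11001100, S = E(K, T) = 0b11101011; 0b11011100 ⊕ 0b11101011 = 0b00110111.
P[2]: T = 0b11001101, S = E(K, T) = 0b11101100; 0b00101011 ⊕ 0b11101100 = 0b11000111.
P[3]: T = 0b11001110, S = E(K, T) = 0b11101001; 0b11101111 ⊕ 0b11101001 = 0b00000110.
P[4]: T = 0b11001111, S = E(K, T) = 0b11101010; 0b10101110 ⊕ 0b11101010 = 0b01000100.
P[5]: T = 0b11010000, S = E(K, T) = 0b00000111; 0b00101011 ⊕ 0b00000111 = 0b00101100.
P[6]: T = 0b11010001, S = E(K, T) = 0b00001000; 0b11101101 ⊕ 0b00001000 = 0b11100101.
Blocks that differ from the original plaintext: P[3].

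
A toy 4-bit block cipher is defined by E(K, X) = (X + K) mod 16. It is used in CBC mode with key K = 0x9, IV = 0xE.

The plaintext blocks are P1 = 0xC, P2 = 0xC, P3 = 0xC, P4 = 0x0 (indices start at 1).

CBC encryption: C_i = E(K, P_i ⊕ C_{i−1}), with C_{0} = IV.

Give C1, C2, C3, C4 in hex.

C1: P1 ⊕ 0xE = 0x2; E(K, 0x2) = 0xB.
C2: P2 ⊕ 0xB = 0x7; E(K, 0x7) = 0x0.
C3: P3 ⊕ 0x0 = 0xC; E(K, 0xC) = 0x5.
C4: P4 ⊕ 0x5 = 0x5; E(K, 0x5) = 0xE.

C1 = 0xB, C2 = 0x0, C3 = 0x5, C4 = 0xE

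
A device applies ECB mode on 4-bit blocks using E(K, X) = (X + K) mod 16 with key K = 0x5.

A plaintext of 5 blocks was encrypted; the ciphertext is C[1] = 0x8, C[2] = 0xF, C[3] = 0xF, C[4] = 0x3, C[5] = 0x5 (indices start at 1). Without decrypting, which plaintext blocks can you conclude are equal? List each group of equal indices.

ECB encrypts each block independently with the same key, so equal ciphertext blocks imply equal plaintext blocks.
C[2] = C[3] = 0xF, so P[2] = P[3].

P[2] = P[3]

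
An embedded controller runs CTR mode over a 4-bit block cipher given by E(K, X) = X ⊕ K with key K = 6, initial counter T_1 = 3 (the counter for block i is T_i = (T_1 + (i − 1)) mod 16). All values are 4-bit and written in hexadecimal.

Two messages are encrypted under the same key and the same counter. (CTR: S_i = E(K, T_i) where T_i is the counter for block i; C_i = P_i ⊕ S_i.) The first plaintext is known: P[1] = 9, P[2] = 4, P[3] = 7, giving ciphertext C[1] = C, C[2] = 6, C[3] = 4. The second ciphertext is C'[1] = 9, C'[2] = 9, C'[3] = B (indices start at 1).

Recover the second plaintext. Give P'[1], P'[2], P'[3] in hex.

P'[1] = C, P'[2] = B, P'[3] = 8

In CTR with a reused counter, both messages share the same keystream S_i, so C_i ⊕ C'_i = P_i ⊕ P'_i and thus P'_i = P_i ⊕ C_i ⊕ C'_i.
P'[1]: 9 ⊕ C ⊕ 9 = C.
P'[2]: 4 ⊕ 6 ⊕ 9 = B.
P'[3]: 7 ⊕ 4 ⊕ B = 8.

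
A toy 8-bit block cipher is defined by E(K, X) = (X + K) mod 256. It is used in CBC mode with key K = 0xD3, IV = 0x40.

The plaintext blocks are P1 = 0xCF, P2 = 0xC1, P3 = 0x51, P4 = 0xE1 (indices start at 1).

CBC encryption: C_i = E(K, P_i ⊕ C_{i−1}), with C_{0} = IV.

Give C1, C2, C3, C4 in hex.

C1 = 0x62, C2 = 0x76, C3 = 0xFA, C4 = 0xEE

C1: P1 ⊕ 0x40 = 0x8F; E(K, 0x8F) = 0x62.
C2: P2 ⊕ 0x62 = 0xA3; E(K, 0xA3) = 0x76.
C3: P3 ⊕ 0x76 = 0x27; E(K, 0x27) = 0xFA.
C4: P4 ⊕ 0xFA = 0x1B; E(K, 0x1B) = 0xEE.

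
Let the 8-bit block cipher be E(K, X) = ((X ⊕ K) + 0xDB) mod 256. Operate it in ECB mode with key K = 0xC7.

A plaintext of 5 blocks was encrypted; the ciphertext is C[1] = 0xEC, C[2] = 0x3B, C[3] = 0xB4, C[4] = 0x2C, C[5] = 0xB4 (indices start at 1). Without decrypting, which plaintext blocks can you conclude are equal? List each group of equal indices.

P[3] = P[5]

ECB encrypts each block independently with the same key, so equal ciphertext blocks imply equal plaintext blocks.
C[3] = C[5] = 0xB4, so P[3] = P[5].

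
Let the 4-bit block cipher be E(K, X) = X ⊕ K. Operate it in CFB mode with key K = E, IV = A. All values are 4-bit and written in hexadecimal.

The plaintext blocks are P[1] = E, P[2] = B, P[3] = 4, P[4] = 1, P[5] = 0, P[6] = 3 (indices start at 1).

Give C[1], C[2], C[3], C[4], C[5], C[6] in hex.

C[1] = A, C[2] = F, C[3] = 5, C[4] = A, C[5] = 4, C[6] = 9

CFB encryption: C_i = P_i ⊕ E(K, C_{i−1}), with C_{0} = IV.
C[1]: E(K, A) = 4; E ⊕ 4 = A.
C[2]: E(K, A) = 4; B ⊕ 4 = F.
C[3]: E(K, F) = 1; 4 ⊕ 1 = 5.
C[4]: E(K, 5) = B; 1 ⊕ B = A.
C[5]: E(K, A) = 4; 0 ⊕ 4 = 4.
C[6]: E(K, 4) = A; 3 ⊕ A = 9.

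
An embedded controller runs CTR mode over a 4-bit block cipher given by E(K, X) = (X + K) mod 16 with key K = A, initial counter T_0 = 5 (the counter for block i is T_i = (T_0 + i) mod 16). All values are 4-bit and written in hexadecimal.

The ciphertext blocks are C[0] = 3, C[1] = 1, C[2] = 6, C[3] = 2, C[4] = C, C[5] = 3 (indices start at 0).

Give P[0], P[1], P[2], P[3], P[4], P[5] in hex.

CTR decryption: S_i = E(K, T_i) where T_i is the counter for block i; P_i = C_i ⊕ S_i.
P[0]: T = 5, S = E(K, T) = F; 3 ⊕ F = C.
P[1]: T = 6, S = E(K, T) = 0; 1 ⊕ 0 = 1.
P[2]: T = 7, S = E(K, T) = 1; 6 ⊕ 1 = 7.
P[3]: T = 8, S = E(K, T) = 2; 2 ⊕ 2 = 0.
P[4]: T = 9, S = E(K, T) = 3; C ⊕ 3 = F.
P[5]: T = A, S = E(K, T) = 4; 3 ⊕ 4 = 7.

P[0] = C, P[1] = 1, P[2] = 7, P[3] = 0, P[4] = F, P[5] = 7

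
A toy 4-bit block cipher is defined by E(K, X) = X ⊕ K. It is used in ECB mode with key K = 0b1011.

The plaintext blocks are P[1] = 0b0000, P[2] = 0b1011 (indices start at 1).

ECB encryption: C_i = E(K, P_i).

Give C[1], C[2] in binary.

C[1]: E(K, 0b0000) = 0b1011.
C[2]: E(K, 0b1011) = 0b0000.

C[1] = 0b1011, C[2] = 0b0000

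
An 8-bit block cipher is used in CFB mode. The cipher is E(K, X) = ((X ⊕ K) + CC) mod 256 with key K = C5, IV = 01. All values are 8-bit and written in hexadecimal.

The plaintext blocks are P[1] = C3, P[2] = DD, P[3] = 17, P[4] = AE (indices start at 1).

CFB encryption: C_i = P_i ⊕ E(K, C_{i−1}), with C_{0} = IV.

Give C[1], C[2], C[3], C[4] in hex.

C[1] = 53, C[2] = BF, C[3] = 51, C[4] = CE

C[1]: E(K, 01) = 90; C3 ⊕ 90 = 53.
C[2]: E(K, 53) = 62; DD ⊕ 62 = BF.
C[3]: E(K, BF) = 46; 17 ⊕ 46 = 51.
C[4]: E(K, 51) = 60; AE ⊕ 60 = CE.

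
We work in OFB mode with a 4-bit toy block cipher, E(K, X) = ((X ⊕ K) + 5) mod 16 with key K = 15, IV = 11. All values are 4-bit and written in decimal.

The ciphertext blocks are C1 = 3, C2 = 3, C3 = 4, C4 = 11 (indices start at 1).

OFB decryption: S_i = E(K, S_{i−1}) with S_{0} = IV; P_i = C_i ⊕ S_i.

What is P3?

P1: S = E(K, 11) = 9; 3 ⊕ 9 = 10.
P2: S = E(K, 9) = 11; 3 ⊕ 11 = 8.
P3: S = E(K, 11) = 9; 4 ⊕ 9 = 13.

P3 = 13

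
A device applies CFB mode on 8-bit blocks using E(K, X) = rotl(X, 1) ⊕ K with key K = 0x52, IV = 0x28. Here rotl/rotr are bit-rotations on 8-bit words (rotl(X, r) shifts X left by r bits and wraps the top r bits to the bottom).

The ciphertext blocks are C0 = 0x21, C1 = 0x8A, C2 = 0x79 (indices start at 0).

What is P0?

CFB decryption: P_i = C_i ⊕ E(K, C_{i−1}), with C_{−1} = IV.
P0: E(K, 0x28) = 0x02; 0x21 ⊕ 0x02 = 0x23.

P0 = 0x23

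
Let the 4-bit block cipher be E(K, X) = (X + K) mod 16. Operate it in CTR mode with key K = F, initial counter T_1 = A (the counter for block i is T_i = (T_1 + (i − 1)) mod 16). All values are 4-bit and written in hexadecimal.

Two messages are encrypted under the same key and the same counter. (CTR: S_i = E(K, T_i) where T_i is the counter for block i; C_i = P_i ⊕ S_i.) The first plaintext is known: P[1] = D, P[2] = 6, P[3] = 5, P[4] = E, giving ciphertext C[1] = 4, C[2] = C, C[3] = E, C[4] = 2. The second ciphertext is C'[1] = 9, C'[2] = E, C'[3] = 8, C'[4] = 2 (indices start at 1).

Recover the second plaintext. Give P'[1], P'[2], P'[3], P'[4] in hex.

In CTR with a reused counter, both messages share the same keystream S_i, so C_i ⊕ C'_i = P_i ⊕ P'_i and thus P'_i = P_i ⊕ C_i ⊕ C'_i.
P'[1]: D ⊕ 4 ⊕ 9 = 0.
P'[2]: 6 ⊕ C ⊕ E = 4.
P'[3]: 5 ⊕ E ⊕ 8 = 3.
P'[4]: E ⊕ 2 ⊕ 2 = E.

P'[1] = 0, P'[2] = 4, P'[3] = 3, P'[4] = E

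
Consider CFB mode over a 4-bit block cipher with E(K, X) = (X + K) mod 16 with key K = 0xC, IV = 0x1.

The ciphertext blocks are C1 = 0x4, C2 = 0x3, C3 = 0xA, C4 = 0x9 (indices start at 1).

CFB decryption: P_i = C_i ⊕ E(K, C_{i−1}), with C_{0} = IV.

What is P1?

P1: E(K, 0x1) = 0xD; 0x4 ⊕ 0xD = 0x9.

P1 = 0x9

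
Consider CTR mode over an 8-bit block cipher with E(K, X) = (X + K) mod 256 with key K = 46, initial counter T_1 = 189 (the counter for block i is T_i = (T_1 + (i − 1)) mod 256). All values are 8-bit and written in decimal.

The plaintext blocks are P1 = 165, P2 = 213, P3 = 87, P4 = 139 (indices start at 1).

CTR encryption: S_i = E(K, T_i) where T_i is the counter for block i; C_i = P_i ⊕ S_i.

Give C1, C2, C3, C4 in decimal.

C1 = 78, C2 = 57, C3 = 186, C4 = 101

C1: T = 189, S = E(K, T) = 235; 165 ⊕ 235 = 78.
C2: T = 190, S = E(K, T) = 236; 213 ⊕ 236 = 57.
C3: T = 191, S = E(K, T) = 237; 87 ⊕ 237 = 186.
C4: T = 192, S = E(K, T) = 238; 139 ⊕ 238 = 101.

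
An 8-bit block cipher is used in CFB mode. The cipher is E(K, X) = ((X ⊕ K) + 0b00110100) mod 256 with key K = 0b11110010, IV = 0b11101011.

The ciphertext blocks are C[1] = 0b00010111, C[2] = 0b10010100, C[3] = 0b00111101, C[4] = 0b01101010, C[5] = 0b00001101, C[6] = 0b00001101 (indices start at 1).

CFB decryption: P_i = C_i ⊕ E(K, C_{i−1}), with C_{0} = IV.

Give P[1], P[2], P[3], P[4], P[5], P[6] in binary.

P[1]: E(K, 0b11101011) = 0b01001101; 0b00010111 ⊕ 0b01001101 = 0b01011010.
P[2]: E(K, 0b00010111) = 0b00011001; 0b10010100 ⊕ 0b00011001 = 0b10001101.
P[3]: E(K, 0b10010100) = 0b10011010; 0b00111101 ⊕ 0b10011010 = 0b10100111.
P[4]: E(K, 0b00111101) = 0b00000011; 0b01101010 ⊕ 0b00000011 = 0b01101001.
P[5]: E(K, 0b01101010) = 0b11001100; 0b00001101 ⊕ 0b11001100 = 0b11000001.
P[6]: E(K, 0b00001101) = 0b00110011; 0b00001101 ⊕ 0b00110011 = 0b00111110.

P[1] = 0b01011010, P[2] = 0b10001101, P[3] = 0b10100111, P[4] = 0b01101001, P[5] = 0b11000001, P[6] = 0b00111110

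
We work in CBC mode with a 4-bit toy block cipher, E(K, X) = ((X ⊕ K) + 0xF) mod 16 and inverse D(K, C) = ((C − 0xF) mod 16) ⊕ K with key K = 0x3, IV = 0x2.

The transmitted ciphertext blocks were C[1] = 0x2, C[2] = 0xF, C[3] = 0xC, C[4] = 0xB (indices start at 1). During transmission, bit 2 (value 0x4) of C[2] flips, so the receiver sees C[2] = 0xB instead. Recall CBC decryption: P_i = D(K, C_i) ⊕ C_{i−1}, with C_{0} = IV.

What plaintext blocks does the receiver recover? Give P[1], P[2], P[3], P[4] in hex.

P[1] = 0x2, P[2] = 0xD, P[3] = 0x5, P[4] = 0x3

Only C[2] changed, to 0xB. In CBC, a change in C_i garbles P_i and flips the same bit in P_{i+1}. Decrypting the received ciphertext:
P[1]: D(K, 0x2) = 0x0; 0x0 ⊕ 0x2 = 0x2.
P[2]: D(K, 0xB) = 0xF; 0xF ⊕ 0x2 = 0xD.
P[3]: D(K, 0xC) = 0xE; 0xE ⊕ 0xB = 0x5.
P[4]: D(K, 0xB) = 0xF; 0xF ⊕ 0xC = 0x3.
Blocks that differ from the original plaintext: P[2], P[3].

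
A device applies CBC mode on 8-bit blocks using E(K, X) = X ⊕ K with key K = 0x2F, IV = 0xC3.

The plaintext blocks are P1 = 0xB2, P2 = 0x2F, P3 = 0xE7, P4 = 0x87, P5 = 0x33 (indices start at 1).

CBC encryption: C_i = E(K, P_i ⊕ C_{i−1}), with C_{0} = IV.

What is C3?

C1: P1 ⊕ 0xC3 = 0x71; E(K, 0x71) = 0x5E.
C2: P2 ⊕ 0x5E = 0x71; E(K, 0x71) = 0x5E.
C3: P3 ⊕ 0x5E = 0xB9; E(K, 0xB9) = 0x96.

C3 = 0x96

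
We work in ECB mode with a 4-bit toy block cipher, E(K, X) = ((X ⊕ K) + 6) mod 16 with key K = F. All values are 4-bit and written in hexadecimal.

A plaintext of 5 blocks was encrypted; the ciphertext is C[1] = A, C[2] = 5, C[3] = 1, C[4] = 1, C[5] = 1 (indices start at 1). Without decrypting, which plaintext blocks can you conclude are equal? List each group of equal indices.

P[3] = P[4] = P[5]

ECB encrypts each block independently with the same key, so equal ciphertext blocks imply equal plaintext blocks.
C[3] = C[4] = C[5] = 1, so P[3] = P[4] = P[5].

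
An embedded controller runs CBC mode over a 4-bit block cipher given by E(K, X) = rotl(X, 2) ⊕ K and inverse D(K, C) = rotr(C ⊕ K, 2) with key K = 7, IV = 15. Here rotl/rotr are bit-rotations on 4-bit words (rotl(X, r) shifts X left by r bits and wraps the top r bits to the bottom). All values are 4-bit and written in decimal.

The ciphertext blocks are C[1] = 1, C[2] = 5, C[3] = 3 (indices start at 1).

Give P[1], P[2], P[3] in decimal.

CBC decryption: P_i = D(K, C_i) ⊕ C_{i−1}, with C_{0} = IV.
P[1]: D(K, 1) = 9; 9 ⊕ 15 = 6.
P[2]: D(K, 5) = 8; 8 ⊕ 1 = 9.
P[3]: D(K, 3) = 1; 1 ⊕ 5 = 4.

P[1] = 6, P[2] = 9, P[3] = 4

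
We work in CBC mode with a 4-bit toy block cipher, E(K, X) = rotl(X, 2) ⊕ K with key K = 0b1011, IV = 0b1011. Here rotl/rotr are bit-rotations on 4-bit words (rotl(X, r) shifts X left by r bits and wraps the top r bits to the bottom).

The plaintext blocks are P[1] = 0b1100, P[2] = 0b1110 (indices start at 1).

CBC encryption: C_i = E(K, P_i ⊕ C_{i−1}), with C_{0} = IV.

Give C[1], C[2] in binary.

C[1] = 0b0110, C[2] = 0b1001

C[1]: P[1] ⊕ 0b1011 = 0b0111; E(K, 0b0111) = 0b0110.
C[2]: P[2] ⊕ 0b0110 = 0b1000; E(K, 0b1000) = 0b1001.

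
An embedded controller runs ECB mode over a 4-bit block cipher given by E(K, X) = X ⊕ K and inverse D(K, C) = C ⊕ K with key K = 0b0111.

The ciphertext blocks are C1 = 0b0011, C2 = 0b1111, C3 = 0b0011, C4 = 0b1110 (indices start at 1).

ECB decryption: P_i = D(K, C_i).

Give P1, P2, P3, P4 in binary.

P1 = 0b0100, P2 = 0b1000, P3 = 0b0100, P4 = 0b1001

P1: D(K, 0b0011) = 0b0100.
P2: D(K, 0b1111) = 0b1000.
P3: D(K, 0b0011) = 0b0100.
P4: D(K, 0b1110) = 0b1001.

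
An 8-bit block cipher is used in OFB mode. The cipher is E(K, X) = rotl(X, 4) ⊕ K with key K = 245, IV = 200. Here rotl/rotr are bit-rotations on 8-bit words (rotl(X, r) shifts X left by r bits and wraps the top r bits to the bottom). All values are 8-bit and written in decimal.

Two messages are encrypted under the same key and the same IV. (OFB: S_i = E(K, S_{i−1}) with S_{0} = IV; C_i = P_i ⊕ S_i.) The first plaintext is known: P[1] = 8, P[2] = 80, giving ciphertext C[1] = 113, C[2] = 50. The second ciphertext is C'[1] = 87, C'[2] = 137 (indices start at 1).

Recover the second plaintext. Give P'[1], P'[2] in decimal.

In OFB with a reused IV, both messages share the same keystream S_i, so C_i ⊕ C'_i = P_i ⊕ P'_i and thus P'_i = P_i ⊕ C_i ⊕ C'_i.
P'[1]: 8 ⊕ 113 ⊕ 87 = 46.
P'[2]: 80 ⊕ 50 ⊕ 137 = 235.

P'[1] = 46, P'[2] = 235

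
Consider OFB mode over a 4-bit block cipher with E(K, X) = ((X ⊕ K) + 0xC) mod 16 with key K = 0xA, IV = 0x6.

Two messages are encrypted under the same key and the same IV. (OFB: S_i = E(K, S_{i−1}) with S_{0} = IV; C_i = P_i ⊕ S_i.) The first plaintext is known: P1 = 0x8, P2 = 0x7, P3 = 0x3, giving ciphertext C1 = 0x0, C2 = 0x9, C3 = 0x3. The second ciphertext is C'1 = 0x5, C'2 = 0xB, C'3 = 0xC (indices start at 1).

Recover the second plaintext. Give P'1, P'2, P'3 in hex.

P'1 = 0xD, P'2 = 0x5, P'3 = 0xC

In OFB with a reused IV, both messages share the same keystream S_i, so C_i ⊕ C'_i = P_i ⊕ P'_i and thus P'_i = P_i ⊕ C_i ⊕ C'_i.
P'1: 0x8 ⊕ 0x0 ⊕ 0x5 = 0xD.
P'2: 0x7 ⊕ 0x9 ⊕ 0xB = 0x5.
P'3: 0x3 ⊕ 0x3 ⊕ 0xC = 0xC.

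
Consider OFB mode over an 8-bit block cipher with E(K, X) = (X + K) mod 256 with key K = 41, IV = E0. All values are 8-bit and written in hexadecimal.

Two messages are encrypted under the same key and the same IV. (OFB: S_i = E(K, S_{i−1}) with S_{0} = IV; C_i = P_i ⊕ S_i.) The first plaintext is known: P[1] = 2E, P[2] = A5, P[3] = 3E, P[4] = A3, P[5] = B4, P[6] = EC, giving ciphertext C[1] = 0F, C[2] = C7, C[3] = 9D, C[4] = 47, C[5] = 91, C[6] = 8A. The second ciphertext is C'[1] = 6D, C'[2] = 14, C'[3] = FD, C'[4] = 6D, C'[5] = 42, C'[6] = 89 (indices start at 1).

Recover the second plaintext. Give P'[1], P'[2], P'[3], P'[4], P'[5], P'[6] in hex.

In OFB with a reused IV, both messages share the same keystream S_i, so C_i ⊕ C'_i = P_i ⊕ P'_i and thus P'_i = P_i ⊕ C_i ⊕ C'_i.
P'[1]: 2E ⊕ 0F ⊕ 6D = 4C.
P'[2]: A5 ⊕ C7 ⊕ 14 = 76.
P'[3]: 3E ⊕ 9D ⊕ FD = 5E.
P'[4]: A3 ⊕ 47 ⊕ 6D = 89.
P'[5]: B4 ⊕ 91 ⊕ 42 = 67.
P'[6]: EC ⊕ 8A ⊕ 89 = EF.

P'[1] = 4C, P'[2] = 76, P'[3] = 5E, P'[4] = 89, P'[5] = 67, P'[6] = EF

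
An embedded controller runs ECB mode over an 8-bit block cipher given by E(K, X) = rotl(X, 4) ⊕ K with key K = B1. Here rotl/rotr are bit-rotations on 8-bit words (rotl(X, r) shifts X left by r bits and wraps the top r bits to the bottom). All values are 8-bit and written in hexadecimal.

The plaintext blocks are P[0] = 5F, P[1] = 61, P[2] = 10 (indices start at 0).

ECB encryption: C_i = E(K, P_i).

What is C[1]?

C[1]: E(K, 61) = A7.

C[1] = A7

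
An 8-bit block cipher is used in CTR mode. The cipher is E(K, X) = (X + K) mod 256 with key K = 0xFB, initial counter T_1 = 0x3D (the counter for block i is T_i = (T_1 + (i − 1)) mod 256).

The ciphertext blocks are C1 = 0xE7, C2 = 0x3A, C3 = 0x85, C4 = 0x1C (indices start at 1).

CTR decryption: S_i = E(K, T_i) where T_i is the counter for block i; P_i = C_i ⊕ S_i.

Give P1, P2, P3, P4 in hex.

P1: T = 0x3D, S = E(K, T) = 0x38; 0xE7 ⊕ 0x38 = 0xDF.
P2: T = 0x3E, S = E(K, T) = 0x39; 0x3A ⊕ 0x39 = 0x03.
P3: T = 0x3F, S = E(K, T) = 0x3A; 0x85 ⊕ 0x3A = 0xBF.
P4: T = 0x40, S = E(K, T) = 0x3B; 0x1C ⊕ 0x3B = 0x27.

P1 = 0xDF, P2 = 0x03, P3 = 0xBF, P4 = 0x27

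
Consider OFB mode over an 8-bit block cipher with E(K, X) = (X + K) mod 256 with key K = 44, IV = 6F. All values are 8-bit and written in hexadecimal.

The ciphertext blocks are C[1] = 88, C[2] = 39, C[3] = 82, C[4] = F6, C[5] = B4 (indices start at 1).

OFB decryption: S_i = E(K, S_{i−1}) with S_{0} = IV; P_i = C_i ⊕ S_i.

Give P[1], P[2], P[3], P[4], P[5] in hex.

P[1]: S = E(K, 6F) = B3; 88 ⊕ B3 = 3B.
P[2]: S = E(K, B3) = F7; 39 ⊕ F7 = CE.
P[3]: S = E(K, F7) = 3B; 82 ⊕ 3B = B9.
P[4]: S = E(K, 3B) = 7F; F6 ⊕ 7F = 89.
P[5]: S = E(K, 7F) = C3; B4 ⊕ C3 = 77.

P[1] = 3B, P[2] = CE, P[3] = B9, P[4] = 89, P[5] = 77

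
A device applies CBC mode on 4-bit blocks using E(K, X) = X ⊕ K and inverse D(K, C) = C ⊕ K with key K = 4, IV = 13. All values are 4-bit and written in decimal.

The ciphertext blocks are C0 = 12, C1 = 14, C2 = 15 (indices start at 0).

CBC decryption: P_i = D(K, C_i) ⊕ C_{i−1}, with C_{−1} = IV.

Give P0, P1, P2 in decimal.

P0 = 5, P1 = 6, P2 = 5

P0: D(K, 12) = 8; 8 ⊕ 13 = 5.
P1: D(K, 14) = 10; 10 ⊕ 12 = 6.
P2: D(K, 15) = 11; 11 ⊕ 14 = 5.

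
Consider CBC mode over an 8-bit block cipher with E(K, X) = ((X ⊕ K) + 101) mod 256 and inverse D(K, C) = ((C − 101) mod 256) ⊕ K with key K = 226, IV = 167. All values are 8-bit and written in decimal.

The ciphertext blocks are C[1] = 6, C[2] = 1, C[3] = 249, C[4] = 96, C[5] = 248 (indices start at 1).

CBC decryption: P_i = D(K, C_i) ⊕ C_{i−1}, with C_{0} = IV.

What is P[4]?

P[4] = 224

P[4]: D(K, 96) = 25; 25 ⊕ 249 = 224.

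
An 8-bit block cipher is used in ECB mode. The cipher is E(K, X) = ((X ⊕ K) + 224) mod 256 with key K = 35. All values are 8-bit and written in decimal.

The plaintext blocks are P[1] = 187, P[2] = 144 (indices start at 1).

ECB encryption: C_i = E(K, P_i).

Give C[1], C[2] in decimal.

C[1] = 120, C[2] = 147

C[1]: E(K, 187) = 120.
C[2]: E(K, 144) = 147.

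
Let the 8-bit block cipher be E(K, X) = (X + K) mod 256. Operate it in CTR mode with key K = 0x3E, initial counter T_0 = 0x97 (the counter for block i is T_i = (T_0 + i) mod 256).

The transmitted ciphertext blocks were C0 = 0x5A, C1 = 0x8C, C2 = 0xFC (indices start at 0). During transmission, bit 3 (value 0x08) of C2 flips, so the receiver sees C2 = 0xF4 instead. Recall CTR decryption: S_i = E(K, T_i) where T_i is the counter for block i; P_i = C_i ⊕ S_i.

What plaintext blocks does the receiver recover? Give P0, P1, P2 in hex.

Only C2 changed, to 0xF4. In CTR, a change in C_i flips the same bit in P_i only; the keystream is unaffected. Decrypting the received ciphertext:
P0: T = 0x97, S = E(K, T) = 0xD5; 0x5A ⊕ 0xD5 = 0x8F.
P1: T = 0x98, S = E(K, T) = 0xD6; 0x8C ⊕ 0xD6 = 0x5A.
P2: T = 0x99, S = E(K, T) = 0xD7; 0xF4 ⊕ 0xD7 = 0x23.
Blocks that differ from the original plaintext: P2.

P0 = 0x8F, P1 = 0x5A, P2 = 0x23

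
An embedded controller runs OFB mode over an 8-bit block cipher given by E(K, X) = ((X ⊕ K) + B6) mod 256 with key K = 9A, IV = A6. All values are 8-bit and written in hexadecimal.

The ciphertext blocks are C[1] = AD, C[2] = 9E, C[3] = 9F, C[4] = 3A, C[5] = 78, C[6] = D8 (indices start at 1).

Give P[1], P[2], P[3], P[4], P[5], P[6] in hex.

P[1] = 5F, P[2] = 80, P[3] = A5, P[4] = 6C, P[5] = FA, P[6] = 16

OFB decryption: S_i = E(K, S_{i−1}) with S_{0} = IV; P_i = C_i ⊕ S_i.
P[1]: S = E(K, A6) = F2; AD ⊕ F2 = 5F.
P[2]: S = E(K, F2) = 1E; 9E ⊕ 1E = 80.
P[3]: S = E(K, 1E) = 3A; 9F ⊕ 3A = A5.
P[4]: S = E(K, 3A) = 56; 3A ⊕ 56 = 6C.
P[5]: S = E(K, 56) = 82; 78 ⊕ 82 = FA.
P[6]: S = E(K, 82) = CE; D8 ⊕ CE = 16.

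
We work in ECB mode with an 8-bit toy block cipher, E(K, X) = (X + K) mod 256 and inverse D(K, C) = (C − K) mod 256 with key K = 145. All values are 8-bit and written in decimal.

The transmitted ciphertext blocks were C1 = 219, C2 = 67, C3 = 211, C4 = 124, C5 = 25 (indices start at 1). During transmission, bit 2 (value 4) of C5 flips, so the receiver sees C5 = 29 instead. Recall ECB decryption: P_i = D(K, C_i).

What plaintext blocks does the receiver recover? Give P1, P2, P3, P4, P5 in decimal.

Only C5 changed, to 29. In ECB, a change in C_i affects only P_i. Decrypting the received ciphertext:
P1: D(K, 219) = 74.
P2: D(K, 67) = 178.
P3: D(K, 211) = 66.
P4: D(K, 124) = 235.
P5: D(K, 29) = 140.
Blocks that differ from the original plaintext: P5.

P1 = 74, P2 = 178, P3 = 66, P4 = 235, P5 = 140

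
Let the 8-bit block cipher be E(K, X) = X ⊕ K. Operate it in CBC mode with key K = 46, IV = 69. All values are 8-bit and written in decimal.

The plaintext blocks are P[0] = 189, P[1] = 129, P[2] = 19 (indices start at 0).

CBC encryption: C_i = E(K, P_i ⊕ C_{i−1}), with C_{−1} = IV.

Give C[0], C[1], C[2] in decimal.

C[0] = 214, C[1] = 121, C[2] = 68

C[0]: P[0] ⊕ 69 = 248; E(K, 248) = 214.
C[1]: P[1] ⊕ 214 = 87; E(K, 87) = 121.
C[2]: P[2] ⊕ 121 = 106; E(K, 106) = 68.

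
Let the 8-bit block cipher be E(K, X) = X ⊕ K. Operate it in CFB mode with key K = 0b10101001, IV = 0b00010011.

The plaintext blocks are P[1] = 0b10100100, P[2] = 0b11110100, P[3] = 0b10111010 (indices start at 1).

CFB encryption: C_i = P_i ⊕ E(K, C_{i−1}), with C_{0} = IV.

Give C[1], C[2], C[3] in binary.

C[1]: E(K, 0b00010011) = 0b10111010; 0b10100100 ⊕ 0b10111010 = 0b00011110.
C[2]: E(K, 0b00011110) = 0b10110111; 0b11110100 ⊕ 0b10110111 = 0b01000011.
C[3]: E(K, 0b01000011) = 0b11101010; 0b10111010 ⊕ 0b11101010 = 0b01010000.

C[1] = 0b00011110, C[2] = 0b01000011, C[3] = 0b01010000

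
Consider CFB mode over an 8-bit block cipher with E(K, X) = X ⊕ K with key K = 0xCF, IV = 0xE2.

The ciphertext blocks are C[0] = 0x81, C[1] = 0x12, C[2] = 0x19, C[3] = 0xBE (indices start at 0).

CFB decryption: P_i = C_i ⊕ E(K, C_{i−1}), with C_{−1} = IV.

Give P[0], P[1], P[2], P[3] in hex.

P[0] = 0xAC, P[1] = 0x5C, P[2] = 0xC4, P[3] = 0x68

P[0]: E(K, 0xE2) = 0x2D; 0x81 ⊕ 0x2D = 0xAC.
P[1]: E(K, 0x81) = 0x4E; 0x12 ⊕ 0x4E = 0x5C.
P[2]: E(K, 0x12) = 0xDD; 0x19 ⊕ 0xDD = 0xC4.
P[3]: E(K, 0x19) = 0xD6; 0xBE ⊕ 0xD6 = 0x68.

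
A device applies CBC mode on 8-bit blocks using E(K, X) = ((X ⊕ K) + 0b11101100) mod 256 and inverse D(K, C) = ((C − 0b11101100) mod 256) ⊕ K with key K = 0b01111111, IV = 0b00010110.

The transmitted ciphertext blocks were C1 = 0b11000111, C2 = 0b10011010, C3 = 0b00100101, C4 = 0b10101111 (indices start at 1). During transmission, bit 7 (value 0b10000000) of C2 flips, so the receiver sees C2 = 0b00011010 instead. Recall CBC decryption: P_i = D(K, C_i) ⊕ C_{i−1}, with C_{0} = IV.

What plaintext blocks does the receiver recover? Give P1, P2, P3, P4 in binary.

P1 = 0b10110010, P2 = 0b10010110, P3 = 0b01011100, P4 = 0b10011001

Only C2 changed, to 0b00011010. In CBC, a change in C_i garbles P_i and flips the same bit in P_{i+1}. Decrypting the received ciphertext:
P1: D(K, 0b11000111) = 0b10100100; 0b10100100 ⊕ 0b00010110 = 0b10110010.
P2: D(K, 0b00011010) = 0b01010001; 0b01010001 ⊕ 0b11000111 = 0b10010110.
P3: D(K, 0b00100101) = 0b01000110; 0b01000110 ⊕ 0b00011010 = 0b01011100.
P4: D(K, 0b10101111) = 0b10111100; 0b10111100 ⊕ 0b00100101 = 0b10011001.
Blocks that differ from the original plaintext: P2, P3.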